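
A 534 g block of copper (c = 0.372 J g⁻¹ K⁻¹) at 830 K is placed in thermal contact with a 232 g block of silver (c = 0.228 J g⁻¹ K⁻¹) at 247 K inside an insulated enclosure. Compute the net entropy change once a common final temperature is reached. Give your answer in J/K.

Energy balance: T_f = (m₁c₁T₁ + m₂c₂T₂)/(m₁c₁ + m₂c₂) = 707.4 K.
ΔS₁ = m₁c₁ ln(T_f/T₁) = 198.648 × ln(707.4/830) = -31.75 J/K.
ΔS₂ = m₂c₂ ln(T_f/T₂) = 52.896 × ln(707.4/247) = 55.66 J/K.
ΔS_total = -31.75 + 55.66 = 23.9 J/K.

ΔS_total = 23.9 J/K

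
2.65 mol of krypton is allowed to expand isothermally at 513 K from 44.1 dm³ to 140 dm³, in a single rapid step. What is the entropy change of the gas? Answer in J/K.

ΔS_gas = 25.5 J/K

Entropy is a state function, so ΔS_gas depends only on the end states.
For an isothermal ideal gas ΔS_gas = nR ln(V₂/V₁) = 2.65 × 8.314 × ln(140/44.1) = 25.5 J/K.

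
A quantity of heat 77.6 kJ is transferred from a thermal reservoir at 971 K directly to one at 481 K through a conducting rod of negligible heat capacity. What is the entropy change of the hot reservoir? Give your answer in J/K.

ΔS_hot = -79.9 J/K

The hot reservoir loses heat Q, so ΔS_hot = −Q/T_H = −77600/971 = -79.9 J/K.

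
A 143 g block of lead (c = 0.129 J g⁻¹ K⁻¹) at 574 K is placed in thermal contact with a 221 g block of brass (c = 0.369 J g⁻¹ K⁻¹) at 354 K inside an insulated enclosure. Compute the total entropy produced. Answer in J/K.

Energy balance: T_f = (m₁c₁T₁ + m₂c₂T₂)/(m₁c₁ + m₂c₂) = 394.59 K.
ΔS₁ = m₁c₁ ln(T_f/T₁) = 18.447 × ln(394.59/574) = -6.914 J/K.
ΔS₂ = m₂c₂ ln(T_f/T₂) = 81.549 × ln(394.59/354) = 8.851 J/K.
ΔS_total = -6.914 + 8.851 = 1.94 J/K.

ΔS_total = 1.94 J/K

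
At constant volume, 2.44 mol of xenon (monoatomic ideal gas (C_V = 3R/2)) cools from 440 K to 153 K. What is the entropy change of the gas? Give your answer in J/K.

ΔS = -32.1 J/K

At constant volume, ΔS = nC_V ln(T₂/T₁) with C_V = 3R/2 = 12.47 J mol⁻¹ K⁻¹.
ΔS = 2.44 × 12.47 × ln(153/440) = -32.1 J/K.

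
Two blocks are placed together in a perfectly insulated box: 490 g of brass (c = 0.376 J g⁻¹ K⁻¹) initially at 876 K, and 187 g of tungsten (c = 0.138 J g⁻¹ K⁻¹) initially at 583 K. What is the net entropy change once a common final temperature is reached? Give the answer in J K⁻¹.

ΔS_total = 1.69 J/K

Energy balance: T_f = (m₁c₁T₁ + m₂c₂T₂)/(m₁c₁ + m₂c₂) = 840 K.
ΔS₁ = m₁c₁ ln(T_f/T₁) = 184.24 × ln(840/876) = -7.731 J/K.
ΔS₂ = m₂c₂ ln(T_f/T₂) = 25.806 × ln(840/583) = 9.425 J/K.
ΔS_total = -7.731 + 9.425 = 1.69 J/K.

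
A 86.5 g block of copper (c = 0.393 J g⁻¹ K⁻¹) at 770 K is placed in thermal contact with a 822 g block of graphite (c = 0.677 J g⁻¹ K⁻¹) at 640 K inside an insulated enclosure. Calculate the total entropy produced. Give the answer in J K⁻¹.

Energy balance: T_f = (m₁c₁T₁ + m₂c₂T₂)/(m₁c₁ + m₂c₂) = 647.48 K.
ΔS₁ = m₁c₁ ln(T_f/T₁) = 33.9945 × ln(647.48/770) = -5.891 J/K.
ΔS₂ = m₂c₂ ln(T_f/T₂) = 556.494 × ln(647.48/640) = 6.47 J/K.
ΔS_total = -5.891 + 6.47 = 0.579 J/K.

ΔS_total = 0.579 J/K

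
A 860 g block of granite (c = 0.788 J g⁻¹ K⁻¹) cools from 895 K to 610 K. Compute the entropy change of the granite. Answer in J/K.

ΔS = -260 J/K

ΔS = ∫dQ_rev/T = m c ln(T₂/T₁) = 860 × 0.788 × ln(610/895) = -260 J/K.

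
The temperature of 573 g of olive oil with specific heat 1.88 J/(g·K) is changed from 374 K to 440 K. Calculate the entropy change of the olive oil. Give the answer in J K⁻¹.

ΔS = ∫dQ_rev/T = m c ln(T₂/T₁) = 573 × 1.88 × ln(440/374) = 175 J/K.

ΔS = 175 J/K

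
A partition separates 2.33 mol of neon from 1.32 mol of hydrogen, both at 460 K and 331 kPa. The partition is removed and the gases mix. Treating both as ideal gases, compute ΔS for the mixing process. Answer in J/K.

Mole fractions: x_A = 2.33/3.65 = 0.638, x_B = 0.362.
ΔS_mix = −R(n_A ln x_A + n_B ln x_B) = −8.314 × (2.33 ln 0.638 + 1.32 ln 0.362) = 19.9 J/K.

ΔS_mix = 19.9 J/K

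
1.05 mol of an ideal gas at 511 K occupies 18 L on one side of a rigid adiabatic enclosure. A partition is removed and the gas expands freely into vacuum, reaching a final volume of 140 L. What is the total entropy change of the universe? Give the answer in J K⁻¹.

ΔS_universe = 17.9 J/K

No heat is exchanged and no work is done, so the ideal-gas temperature stays constant.
Entropy is a state function; using a reversible isothermal path, ΔS_gas = nR ln(V₂/V₁) = 1.05 × 8.314 × ln(140/18) = 17.9 J/K.
The insulated surroundings exchange no heat, so ΔS_surr = 0 and ΔS_universe = ΔS_gas.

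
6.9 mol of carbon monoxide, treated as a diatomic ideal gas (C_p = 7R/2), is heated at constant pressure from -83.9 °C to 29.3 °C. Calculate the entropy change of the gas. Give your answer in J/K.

In kelvin: T₁ = 189.25 K, T₂ = 302.45 K. At constant pressure, ΔS = nC_p ln(T₂/T₁) with C_p = 7R/2 = 29.1 J mol⁻¹ K⁻¹.
ΔS = 6.9 × 29.1 × ln(302.45/189.25) = 94.1 J/K.

ΔS = 94.1 J/K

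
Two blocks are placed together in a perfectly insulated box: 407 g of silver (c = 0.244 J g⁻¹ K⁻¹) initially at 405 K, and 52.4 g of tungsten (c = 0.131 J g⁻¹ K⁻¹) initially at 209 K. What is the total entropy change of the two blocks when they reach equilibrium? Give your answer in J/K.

Energy balance: T_f = (m₁c₁T₁ + m₂c₂T₂)/(m₁c₁ + m₂c₂) = 392.33 K.
ΔS₁ = m₁c₁ ln(T_f/T₁) = 99.308 × ln(392.33/405) = -3.157 J/K.
ΔS₂ = m₂c₂ ln(T_f/T₂) = 6.8644 × ln(392.33/209) = 4.323 J/K.
ΔS_total = -3.157 + 4.323 = 1.17 J/K.

ΔS_total = 1.17 J/K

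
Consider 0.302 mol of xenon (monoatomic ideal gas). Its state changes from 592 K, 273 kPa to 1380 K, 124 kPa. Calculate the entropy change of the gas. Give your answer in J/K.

ΔS = 7.29 J/K

ΔS = nC_p ln(T₂/T₁) − nR ln(P₂/P₁), with C_p = 5R/2 = 20.79 J mol⁻¹ K⁻¹ for a monoatomic ideal gas.
ΔS = 0.302 × [20.79 × ln(1380/592) − 8.314 × ln(124/273)] = 7.29 J/K.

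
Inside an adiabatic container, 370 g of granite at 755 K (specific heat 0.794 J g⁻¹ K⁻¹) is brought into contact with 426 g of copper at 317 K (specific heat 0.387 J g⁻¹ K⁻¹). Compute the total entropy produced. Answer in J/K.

Energy balance: T_f = (m₁c₁T₁ + m₂c₂T₂)/(m₁c₁ + m₂c₂) = 597.56 K.
ΔS₁ = m₁c₁ ln(T_f/T₁) = 293.78 × ln(597.56/755) = -68.71 J/K.
ΔS₂ = m₂c₂ ln(T_f/T₂) = 164.862 × ln(597.56/317) = 104.5 J/K.
ΔS_total = -68.71 + 104.5 = 35.8 J/K.

ΔS_total = 35.8 J/K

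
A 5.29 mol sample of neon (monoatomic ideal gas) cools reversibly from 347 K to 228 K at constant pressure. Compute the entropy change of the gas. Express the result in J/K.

At constant pressure, ΔS = nC_p ln(T₂/T₁) with C_p = 5R/2 = 20.79 J mol⁻¹ K⁻¹.
ΔS = 5.29 × 20.79 × ln(228/347) = -46.2 J/K.

ΔS = -46.2 J/K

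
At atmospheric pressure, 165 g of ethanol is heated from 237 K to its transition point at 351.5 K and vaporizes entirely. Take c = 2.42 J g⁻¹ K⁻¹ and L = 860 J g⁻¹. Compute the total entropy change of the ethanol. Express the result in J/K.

Warming step: ΔS₁ = m c ln(T_tr/T_i) = 165 × 2.42 × ln(351.5/237) = 157.4 J/K.
Phase change: ΔS₂ = +mL/T_tr = 165 × 860 / 351.5 = 403.7 J/K.
ΔS_total = (157.4) + (403.7) = 561 J/K.

ΔS = 561 J/K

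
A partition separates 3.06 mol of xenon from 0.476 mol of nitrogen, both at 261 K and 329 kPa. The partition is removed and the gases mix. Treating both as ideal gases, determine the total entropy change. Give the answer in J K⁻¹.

ΔS_mix = 11.6 J/K

Mole fractions: x_A = 3.06/3.54 = 0.865, x_B = 0.135.
ΔS_mix = −R(n_A ln x_A + n_B ln x_B) = −8.314 × (3.06 ln 0.865 + 0.476 ln 0.135) = 11.6 J/K.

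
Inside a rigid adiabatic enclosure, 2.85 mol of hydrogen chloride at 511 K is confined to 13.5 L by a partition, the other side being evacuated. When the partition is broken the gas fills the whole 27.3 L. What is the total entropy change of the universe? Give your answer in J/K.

ΔS_universe = 16.7 J/K

No heat is exchanged and no work is done, so the ideal-gas temperature stays constant.
Entropy is a state function; using a reversible isothermal path, ΔS_gas = nR ln(V₂/V₁) = 2.85 × 8.314 × ln(27.3/13.5) = 16.7 J/K.
The insulated surroundings exchange no heat, so ΔS_surr = 0 and ΔS_universe = ΔS_gas.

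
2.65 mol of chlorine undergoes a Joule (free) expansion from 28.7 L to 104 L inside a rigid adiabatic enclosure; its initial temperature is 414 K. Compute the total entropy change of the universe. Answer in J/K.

For an ideal gas in free expansion Q = 0 and W = 0, so T is unchanged.
Entropy is a state function; using a reversible isothermal path, ΔS_gas = nR ln(V₂/V₁) = 2.65 × 8.314 × ln(104/28.7) = 28.4 J/K.
The insulated surroundings exchange no heat, so ΔS_surr = 0 and ΔS_universe = ΔS_gas.

ΔS_universe = 28.4 J/K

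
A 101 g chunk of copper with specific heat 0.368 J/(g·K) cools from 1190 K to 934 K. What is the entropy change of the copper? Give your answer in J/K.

ΔS = ∫dQ_rev/T = m c ln(T₂/T₁) = 101 × 0.368 × ln(934/1190) = -9 J/K.

ΔS = -9 J/K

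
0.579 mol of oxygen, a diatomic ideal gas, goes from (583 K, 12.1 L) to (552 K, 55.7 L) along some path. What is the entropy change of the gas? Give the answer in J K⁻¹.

ΔS = 6.69 J/K

Entropy is a state function: ΔS = nC_V ln(T₂/T₁) + nR ln(V₂/V₁), with C_V = 5R/2 = 20.79 J mol⁻¹ K⁻¹ for a diatomic ideal gas.
ΔS = 0.579 × [20.79 × ln(552/583) + 8.314 × ln(55.7/12.1)] = 6.69 J/K.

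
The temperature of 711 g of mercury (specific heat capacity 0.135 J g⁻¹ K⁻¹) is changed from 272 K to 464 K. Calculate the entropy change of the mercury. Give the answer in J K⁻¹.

ΔS = ∫dQ_rev/T = m c ln(T₂/T₁) = 711 × 0.135 × ln(464/272) = 51.3 J/K.

ΔS = 51.3 J/K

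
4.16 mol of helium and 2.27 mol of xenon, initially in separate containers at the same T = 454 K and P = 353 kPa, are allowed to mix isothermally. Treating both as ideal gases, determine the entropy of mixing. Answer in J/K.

Mole fractions: x_A = 4.16/6.43 = 0.647, x_B = 0.353.
ΔS_mix = −R(n_A ln x_A + n_B ln x_B) = −8.314 × (4.16 ln 0.647 + 2.27 ln 0.353) = 34.7 J/K.

ΔS_mix = 34.7 J/K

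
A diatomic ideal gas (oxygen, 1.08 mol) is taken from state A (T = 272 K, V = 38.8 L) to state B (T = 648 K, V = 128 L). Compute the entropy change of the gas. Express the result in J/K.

Entropy is a state function: ΔS = nC_V ln(T₂/T₁) + nR ln(V₂/V₁), with C_V = 5R/2 = 20.79 J mol⁻¹ K⁻¹ for a diatomic ideal gas.
ΔS = 1.08 × [20.79 × ln(648/272) + 8.314 × ln(128/38.8)] = 30.2 J/K.

ΔS = 30.2 J/K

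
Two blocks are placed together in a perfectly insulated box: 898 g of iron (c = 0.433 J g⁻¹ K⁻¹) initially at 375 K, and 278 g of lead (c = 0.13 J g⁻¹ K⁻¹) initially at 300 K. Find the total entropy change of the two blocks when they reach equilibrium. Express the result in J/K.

Energy balance: T_f = (m₁c₁T₁ + m₂c₂T₂)/(m₁c₁ + m₂c₂) = 368.62 K.
ΔS₁ = m₁c₁ ln(T_f/T₁) = 388.834 × ln(368.62/375) = -6.67 J/K.
ΔS₂ = m₂c₂ ln(T_f/T₂) = 36.14 × ln(368.62/300) = 7.444 J/K.
ΔS_total = -6.67 + 7.444 = 0.774 J/K.

ΔS_total = 0.774 J/K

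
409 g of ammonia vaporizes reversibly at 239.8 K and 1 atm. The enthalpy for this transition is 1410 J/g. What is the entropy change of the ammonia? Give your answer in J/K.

ΔS = 2400 J/K

Heat absorbed by the substance: Q = mL = 409 × 1410 = 576690 J.
At constant T, ΔS = Q_rev/T = 576690 / 239.8 = 2400 J/K.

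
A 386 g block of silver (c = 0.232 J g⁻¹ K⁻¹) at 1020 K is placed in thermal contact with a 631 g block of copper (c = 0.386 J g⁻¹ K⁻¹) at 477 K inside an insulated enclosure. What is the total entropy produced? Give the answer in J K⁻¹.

Energy balance: T_f = (m₁c₁T₁ + m₂c₂T₂)/(m₁c₁ + m₂c₂) = 622.97 K.
ΔS₁ = m₁c₁ ln(T_f/T₁) = 89.552 × ln(622.97/1020) = -44.15 J/K.
ΔS₂ = m₂c₂ ln(T_f/T₂) = 243.566 × ln(622.97/477) = 65.03 J/K.
ΔS_total = -44.15 + 65.03 = 20.9 J/K.

ΔS_total = 20.9 J/K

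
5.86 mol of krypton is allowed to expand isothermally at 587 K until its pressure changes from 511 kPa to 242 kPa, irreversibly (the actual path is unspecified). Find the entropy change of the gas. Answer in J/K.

ΔS_gas = 36.4 J/K

Entropy is a state function, so ΔS_gas depends only on the end states.
For an isothermal ideal gas ΔS_gas = nR ln(P₁/P₂) = 5.86 × 8.314 × ln(511/242) = 36.4 J/K.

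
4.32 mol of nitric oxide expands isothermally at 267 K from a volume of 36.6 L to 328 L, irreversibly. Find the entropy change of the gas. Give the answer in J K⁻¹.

ΔS_gas = 78.8 J/K

Entropy is a state function, so ΔS_gas depends only on the end states.
For an isothermal ideal gas ΔS_gas = nR ln(V₂/V₁) = 4.32 × 8.314 × ln(328/36.6) = 78.8 J/K.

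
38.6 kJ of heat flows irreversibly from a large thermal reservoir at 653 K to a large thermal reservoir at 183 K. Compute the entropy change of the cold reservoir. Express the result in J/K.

ΔS_cold = 211 J/K

The cold reservoir gains heat Q, so ΔS_cold = +Q/T_C = 38600/183 = 211 J/K.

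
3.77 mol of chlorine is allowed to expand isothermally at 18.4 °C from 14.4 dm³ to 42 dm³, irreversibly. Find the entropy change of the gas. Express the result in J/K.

ΔS_gas = 33.6 J/K

Entropy is a state function, so ΔS_gas depends only on the end states.
For an isothermal ideal gas ΔS_gas = nR ln(V₂/V₁) = 3.77 × 8.314 × ln(42/14.4) = 33.6 J/K.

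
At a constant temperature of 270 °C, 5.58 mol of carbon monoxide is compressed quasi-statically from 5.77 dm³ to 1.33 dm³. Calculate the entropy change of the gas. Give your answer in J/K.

ΔS_gas = -68.1 J/K

For an isothermal ideal gas ΔS_gas = nR ln(V₂/V₁) = 5.58 × 8.314 × ln(1.33/5.77) = -68.1 J/K.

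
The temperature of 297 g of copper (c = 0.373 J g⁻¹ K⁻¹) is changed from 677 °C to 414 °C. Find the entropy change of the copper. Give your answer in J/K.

In kelvin: T₁ = 950.15 K, T₂ = 687.15 K. ΔS = ∫dQ_rev/T = m c ln(T₂/T₁) = 297 × 0.373 × ln(687.15/950.15) = -35.9 J/K.

ΔS = -35.9 J/K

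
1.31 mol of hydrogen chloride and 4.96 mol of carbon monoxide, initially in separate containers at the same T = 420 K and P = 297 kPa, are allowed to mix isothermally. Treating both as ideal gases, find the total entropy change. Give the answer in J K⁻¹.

ΔS_mix = 26.7 J/K

Mole fractions: x_A = 1.31/6.27 = 0.209, x_B = 0.791.
ΔS_mix = −R(n_A ln x_A + n_B ln x_B) = −8.314 × (1.31 ln 0.209 + 4.96 ln 0.791) = 26.7 J/K.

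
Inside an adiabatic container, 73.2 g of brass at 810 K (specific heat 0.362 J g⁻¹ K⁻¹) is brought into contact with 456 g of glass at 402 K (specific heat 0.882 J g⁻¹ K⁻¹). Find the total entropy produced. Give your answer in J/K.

Energy balance: T_f = (m₁c₁T₁ + m₂c₂T₂)/(m₁c₁ + m₂c₂) = 427.22 K.
ΔS₁ = m₁c₁ ln(T_f/T₁) = 26.4984 × ln(427.22/810) = -16.95 J/K.
ΔS₂ = m₂c₂ ln(T_f/T₂) = 402.192 × ln(427.22/402) = 24.47 J/K.
ΔS_total = -16.95 + 24.47 = 7.52 J/K.

ΔS_total = 7.52 J/K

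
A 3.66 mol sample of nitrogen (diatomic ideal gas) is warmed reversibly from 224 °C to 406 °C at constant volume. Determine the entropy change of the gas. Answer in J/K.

In kelvin: T₁ = 497.15 K, T₂ = 679.15 K. At constant volume, ΔS = nC_V ln(T₂/T₁) with C_V = 5R/2 = 20.79 J mol⁻¹ K⁻¹.
ΔS = 3.66 × 20.79 × ln(679.15/497.15) = 23.7 J/K.

ΔS = 23.7 J/K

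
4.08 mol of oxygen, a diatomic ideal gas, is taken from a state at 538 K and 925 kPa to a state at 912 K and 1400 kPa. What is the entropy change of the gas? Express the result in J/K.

ΔS = nC_p ln(T₂/T₁) − nR ln(P₂/P₁), with C_p = 7R/2 = 29.1 J mol⁻¹ K⁻¹ for a diatomic ideal gas.
ΔS = 4.08 × [29.1 × ln(912/538) − 8.314 × ln(1400/925)] = 48.6 J/K.

ΔS = 48.6 J/K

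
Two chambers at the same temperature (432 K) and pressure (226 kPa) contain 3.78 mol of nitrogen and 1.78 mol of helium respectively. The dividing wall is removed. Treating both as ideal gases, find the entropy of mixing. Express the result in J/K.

ΔS_mix = 29 J/K

Mole fractions: x_A = 3.78/5.56 = 0.68, x_B = 0.32.
ΔS_mix = −R(n_A ln x_A + n_B ln x_B) = −8.314 × (3.78 ln 0.68 + 1.78 ln 0.32) = 29 J/K.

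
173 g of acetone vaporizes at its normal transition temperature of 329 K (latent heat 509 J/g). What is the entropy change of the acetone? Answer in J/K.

ΔS = 268 J/K

Heat absorbed by the substance: Q = mL = 173 × 509 = 88057 J.
At constant T, ΔS = Q_rev/T = 88057 / 329 = 268 J/K.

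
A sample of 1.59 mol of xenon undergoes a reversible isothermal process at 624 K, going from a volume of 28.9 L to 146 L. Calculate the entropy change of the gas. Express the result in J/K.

ΔS_gas = 21.4 J/K

For an isothermal ideal gas ΔS_gas = nR ln(V₂/V₁) = 1.59 × 8.314 × ln(146/28.9) = 21.4 J/K.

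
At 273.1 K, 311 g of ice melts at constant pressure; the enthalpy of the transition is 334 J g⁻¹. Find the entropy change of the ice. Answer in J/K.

Heat absorbed by the substance: Q = mL = 311 × 334 = 103874 J.
At constant T, ΔS = Q_rev/T = 103874 / 273.1 = 380 J/K.

ΔS = 380 J/K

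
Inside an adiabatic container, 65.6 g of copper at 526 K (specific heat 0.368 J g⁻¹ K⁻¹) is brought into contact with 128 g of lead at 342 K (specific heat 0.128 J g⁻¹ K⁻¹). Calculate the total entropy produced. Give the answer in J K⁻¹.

ΔS_total = 0.874 J/K

Energy balance: T_f = (m₁c₁T₁ + m₂c₂T₂)/(m₁c₁ + m₂c₂) = 451.61 K.
ΔS₁ = m₁c₁ ln(T_f/T₁) = 24.1408 × ln(451.61/526) = -3.681 J/K.
ΔS₂ = m₂c₂ ln(T_f/T₂) = 16.384 × ln(451.61/342) = 4.555 J/K.
ΔS_total = -3.681 + 4.555 = 0.874 J/K.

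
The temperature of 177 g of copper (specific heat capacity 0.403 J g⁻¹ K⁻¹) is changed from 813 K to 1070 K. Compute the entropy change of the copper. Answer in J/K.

ΔS = ∫dQ_rev/T = m c ln(T₂/T₁) = 177 × 0.403 × ln(1070/813) = 19.6 J/K.

ΔS = 19.6 J/K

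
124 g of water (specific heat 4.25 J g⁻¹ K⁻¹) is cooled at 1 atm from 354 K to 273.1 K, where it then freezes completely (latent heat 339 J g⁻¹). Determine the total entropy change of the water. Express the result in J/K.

Cooling step: ΔS₁ = m c ln(T_tr/T_i) = 124 × 4.25 × ln(273.1/354) = -136.7 J/K.
Phase change: ΔS₂ = −mL/T_tr = −124 × 339 / 273.1 = -153.9 J/K.
ΔS_total = (-136.7) + (-153.9) = -291 J/K.

ΔS = -291 J/K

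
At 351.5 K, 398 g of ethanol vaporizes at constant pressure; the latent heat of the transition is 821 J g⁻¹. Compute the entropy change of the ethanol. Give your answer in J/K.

ΔS = 930 J/K

Heat absorbed by the substance: Q = mL = 398 × 821 = 326758 J.
At constant T, ΔS = Q_rev/T = 326758 / 351.5 = 930 J/K.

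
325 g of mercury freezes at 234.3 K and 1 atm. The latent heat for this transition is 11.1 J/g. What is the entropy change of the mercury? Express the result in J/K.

ΔS = -15.4 J/K

Heat released by the substance: Q = −mL = −325 × 11.1 = −3607.5 J.
At constant T, ΔS = Q_rev/T = −3607.5 / 234.3 = -15.4 J/K.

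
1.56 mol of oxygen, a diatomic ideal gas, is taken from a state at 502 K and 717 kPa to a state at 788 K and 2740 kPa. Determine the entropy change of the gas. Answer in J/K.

ΔS = nC_p ln(T₂/T₁) − nR ln(P₂/P₁), with C_p = 7R/2 = 29.1 J mol⁻¹ K⁻¹ for a diatomic ideal gas.
ΔS = 1.56 × [29.1 × ln(788/502) − 8.314 × ln(2740/717)] = 3.08 J/K.

ΔS = 3.08 J/K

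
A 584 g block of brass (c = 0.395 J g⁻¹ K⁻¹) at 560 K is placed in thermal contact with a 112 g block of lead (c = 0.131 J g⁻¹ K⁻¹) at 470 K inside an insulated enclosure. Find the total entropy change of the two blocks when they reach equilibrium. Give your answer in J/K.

Energy balance: T_f = (m₁c₁T₁ + m₂c₂T₂)/(m₁c₁ + m₂c₂) = 554.62 K.
ΔS₁ = m₁c₁ ln(T_f/T₁) = 230.68 × ln(554.62/560) = -2.228 J/K.
ΔS₂ = m₂c₂ ln(T_f/T₂) = 14.672 × ln(554.62/470) = 2.429 J/K.
ΔS_total = -2.228 + 2.429 = 0.201 J/K.

ΔS_total = 0.201 J/K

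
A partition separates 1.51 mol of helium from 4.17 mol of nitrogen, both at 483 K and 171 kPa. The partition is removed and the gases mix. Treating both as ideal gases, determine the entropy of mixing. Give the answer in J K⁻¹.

ΔS_mix = 27.3 J/K

Mole fractions: x_A = 1.51/5.68 = 0.266, x_B = 0.734.
ΔS_mix = −R(n_A ln x_A + n_B ln x_B) = −8.314 × (1.51 ln 0.266 + 4.17 ln 0.734) = 27.3 J/K.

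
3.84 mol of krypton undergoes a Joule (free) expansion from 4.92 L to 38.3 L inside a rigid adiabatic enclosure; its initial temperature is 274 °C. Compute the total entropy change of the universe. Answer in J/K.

No heat is exchanged and no work is done, so the ideal-gas temperature stays constant.
Entropy is a state function; using a reversible isothermal path, ΔS_gas = nR ln(V₂/V₁) = 3.84 × 8.314 × ln(38.3/4.92) = 65.5 J/K.
The insulated surroundings exchange no heat, so ΔS_surr = 0 and ΔS_universe = ΔS_gas.

ΔS_universe = 65.5 J/K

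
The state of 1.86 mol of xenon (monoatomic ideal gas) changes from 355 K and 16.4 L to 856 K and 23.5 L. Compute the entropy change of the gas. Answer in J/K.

Entropy is a state function: ΔS = nC_V ln(T₂/T₁) + nR ln(V₂/V₁), with C_V = 3R/2 = 12.47 J mol⁻¹ K⁻¹ for a monoatomic ideal gas.
ΔS = 1.86 × [12.47 × ln(856/355) + 8.314 × ln(23.5/16.4)] = 26 J/K.

ΔS = 26 J/K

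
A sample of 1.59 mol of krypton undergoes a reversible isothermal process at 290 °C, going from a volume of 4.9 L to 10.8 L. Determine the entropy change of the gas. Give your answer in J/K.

ΔS_gas = 10.4 J/K

For an isothermal ideal gas ΔS_gas = nR ln(V₂/V₁) = 1.59 × 8.314 × ln(10.8/4.9) = 10.4 J/K.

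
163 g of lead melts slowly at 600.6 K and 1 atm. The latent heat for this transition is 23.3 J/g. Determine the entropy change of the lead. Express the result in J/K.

ΔS = 6.32 J/K

Heat absorbed by the substance: Q = mL = 163 × 23.3 = 3797.9 J.
At constant T, ΔS = Q_rev/T = 3797.9 / 600.6 = 6.32 J/K.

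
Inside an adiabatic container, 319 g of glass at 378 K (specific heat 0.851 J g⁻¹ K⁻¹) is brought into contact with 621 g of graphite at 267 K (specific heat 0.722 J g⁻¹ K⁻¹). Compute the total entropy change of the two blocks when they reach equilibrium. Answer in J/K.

ΔS_total = 10.5 J/K

Energy balance: T_f = (m₁c₁T₁ + m₂c₂T₂)/(m₁c₁ + m₂c₂) = 308.86 K.
ΔS₁ = m₁c₁ ln(T_f/T₁) = 271.469 × ln(308.86/378) = -54.84 J/K.
ΔS₂ = m₂c₂ ln(T_f/T₂) = 448.362 × ln(308.86/267) = 65.3 J/K.
ΔS_total = -54.84 + 65.3 = 10.5 J/K.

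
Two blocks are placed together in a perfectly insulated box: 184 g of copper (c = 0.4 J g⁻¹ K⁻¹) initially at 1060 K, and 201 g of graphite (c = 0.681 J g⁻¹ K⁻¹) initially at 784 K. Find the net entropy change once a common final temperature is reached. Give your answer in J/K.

ΔS_total = 2.24 J/K

Energy balance: T_f = (m₁c₁T₁ + m₂c₂T₂)/(m₁c₁ + m₂c₂) = 880.51 K.
ΔS₁ = m₁c₁ ln(T_f/T₁) = 73.6 × ln(880.51/1060) = -13.65 J/K.
ΔS₂ = m₂c₂ ln(T_f/T₂) = 136.881 × ln(880.51/784) = 15.89 J/K.
ΔS_total = -13.65 + 15.89 = 2.24 J/K.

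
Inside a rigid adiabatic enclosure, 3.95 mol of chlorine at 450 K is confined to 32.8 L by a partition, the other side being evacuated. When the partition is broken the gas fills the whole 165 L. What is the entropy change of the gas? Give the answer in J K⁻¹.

For an ideal gas in free expansion Q = 0 and W = 0, so T is unchanged.
Entropy is a state function; using a reversible isothermal path, ΔS_gas = nR ln(V₂/V₁) = 3.95 × 8.314 × ln(165/32.8) = 53.1 J/K.

ΔS_gas = 53.1 J/K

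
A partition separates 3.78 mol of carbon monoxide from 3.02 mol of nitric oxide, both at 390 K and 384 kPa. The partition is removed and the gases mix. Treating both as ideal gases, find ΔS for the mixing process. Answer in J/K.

Mole fractions: x_A = 3.78/6.8 = 0.556, x_B = 0.444.
ΔS_mix = −R(n_A ln x_A + n_B ln x_B) = −8.314 × (3.78 ln 0.556 + 3.02 ln 0.444) = 38.8 J/K.

ΔS_mix = 38.8 J/K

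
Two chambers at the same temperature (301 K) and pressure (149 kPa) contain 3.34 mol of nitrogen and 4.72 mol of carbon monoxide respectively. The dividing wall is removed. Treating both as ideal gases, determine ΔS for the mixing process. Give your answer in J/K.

Mole fractions: x_A = 3.34/8.06 = 0.414, x_B = 0.586.
ΔS_mix = −R(n_A ln x_A + n_B ln x_B) = −8.314 × (3.34 ln 0.414 + 4.72 ln 0.586) = 45.5 J/K.

ΔS_mix = 45.5 J/K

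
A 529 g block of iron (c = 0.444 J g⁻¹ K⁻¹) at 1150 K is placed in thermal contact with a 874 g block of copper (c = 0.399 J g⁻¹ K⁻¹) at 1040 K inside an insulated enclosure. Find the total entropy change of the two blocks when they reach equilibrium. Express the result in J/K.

ΔS_total = 0.714 J/K

Energy balance: T_f = (m₁c₁T₁ + m₂c₂T₂)/(m₁c₁ + m₂c₂) = 1084.3 K.
ΔS₁ = m₁c₁ ln(T_f/T₁) = 234.876 × ln(1084.3/1150) = -13.8235 J/K.
ΔS₂ = m₂c₂ ln(T_f/T₂) = 348.726 × ln(1084.3/1040) = 14.5372 J/K.
ΔS_total = -13.8235 + 14.5372 = 0.714 J/K.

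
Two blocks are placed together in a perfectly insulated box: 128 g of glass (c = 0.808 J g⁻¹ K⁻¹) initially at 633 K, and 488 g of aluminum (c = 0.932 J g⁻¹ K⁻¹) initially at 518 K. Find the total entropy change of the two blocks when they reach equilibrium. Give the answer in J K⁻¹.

Energy balance: T_f = (m₁c₁T₁ + m₂c₂T₂)/(m₁c₁ + m₂c₂) = 539.31 K.
ΔS₁ = m₁c₁ ln(T_f/T₁) = 103.424 × ln(539.31/633) = -16.567 J/K.
ΔS₂ = m₂c₂ ln(T_f/T₂) = 454.816 × ln(539.31/518) = 18.333 J/K.
ΔS_total = -16.567 + 18.333 = 1.77 J/K.

ΔS_total = 1.77 J/K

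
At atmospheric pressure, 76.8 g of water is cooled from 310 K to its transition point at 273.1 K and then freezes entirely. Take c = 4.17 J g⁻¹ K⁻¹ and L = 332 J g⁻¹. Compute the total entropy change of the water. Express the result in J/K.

Cooling step: ΔS₁ = m c ln(T_tr/T_i) = 76.8 × 4.17 × ln(273.1/310) = -40.59 J/K.
Phase change: ΔS₂ = −mL/T_tr = −76.8 × 332 / 273.1 = -93.36 J/K.
ΔS_total = (-40.59) + (-93.36) = -134 J/K.

ΔS = -134 J/K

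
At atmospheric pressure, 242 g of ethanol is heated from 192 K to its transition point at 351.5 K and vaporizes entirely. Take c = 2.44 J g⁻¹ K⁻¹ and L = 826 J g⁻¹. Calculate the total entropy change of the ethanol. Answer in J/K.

ΔS = 926 J/K

Warming step: ΔS₁ = m c ln(T_tr/T_i) = 242 × 2.44 × ln(351.5/192) = 357.1 J/K.
Phase change: ΔS₂ = +mL/T_tr = 242 × 826 / 351.5 = 568.7 J/K.
ΔS_total = (357.1) + (568.7) = 926 J/K.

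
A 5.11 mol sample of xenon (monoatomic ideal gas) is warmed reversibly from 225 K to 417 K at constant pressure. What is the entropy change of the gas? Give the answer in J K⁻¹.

ΔS = 65.5 J/K

At constant pressure, ΔS = nC_p ln(T₂/T₁) with C_p = 5R/2 = 20.79 J mol⁻¹ K⁻¹.
ΔS = 5.11 × 20.79 × ln(417/225) = 65.5 J/K.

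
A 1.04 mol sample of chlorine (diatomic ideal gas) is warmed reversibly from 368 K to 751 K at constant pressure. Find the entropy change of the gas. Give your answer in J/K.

ΔS = 21.6 J/K

At constant pressure, ΔS = nC_p ln(T₂/T₁) with C_p = 7R/2 = 29.1 J mol⁻¹ K⁻¹.
ΔS = 1.04 × 29.1 × ln(751/368) = 21.6 J/K.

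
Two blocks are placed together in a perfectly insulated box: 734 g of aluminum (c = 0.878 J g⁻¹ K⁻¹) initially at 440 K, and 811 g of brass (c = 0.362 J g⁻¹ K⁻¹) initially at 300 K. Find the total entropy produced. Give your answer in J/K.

Energy balance: T_f = (m₁c₁T₁ + m₂c₂T₂)/(m₁c₁ + m₂c₂) = 396.18 K.
ΔS₁ = m₁c₁ ln(T_f/T₁) = 644.452 × ln(396.18/440) = -67.6 J/K.
ΔS₂ = m₂c₂ ln(T_f/T₂) = 293.582 × ln(396.18/300) = 81.64 J/K.
ΔS_total = -67.6 + 81.64 = 14 J/K.

ΔS_total = 14 J/K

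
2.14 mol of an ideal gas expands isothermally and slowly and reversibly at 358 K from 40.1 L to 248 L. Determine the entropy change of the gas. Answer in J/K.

For an isothermal ideal gas ΔS_gas = nR ln(V₂/V₁) = 2.14 × 8.314 × ln(248/40.1) = 32.4 J/K.

ΔS_gas = 32.4 J/K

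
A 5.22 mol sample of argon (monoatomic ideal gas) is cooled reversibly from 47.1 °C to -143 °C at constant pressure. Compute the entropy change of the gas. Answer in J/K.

ΔS = -97.7 J/K

In kelvin: T₁ = 320.25 K, T₂ = 130.15 K. At constant pressure, ΔS = nC_p ln(T₂/T₁) with C_p = 5R/2 = 20.79 J mol⁻¹ K⁻¹.
ΔS = 5.22 × 20.79 × ln(130.15/320.25) = -97.7 J/K.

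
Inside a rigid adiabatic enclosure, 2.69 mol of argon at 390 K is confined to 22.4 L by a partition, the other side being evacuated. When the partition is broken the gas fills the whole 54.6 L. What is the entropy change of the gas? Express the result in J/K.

ΔS_gas = 19.9 J/K

For an ideal gas in free expansion Q = 0 and W = 0, so T is unchanged.
Entropy is a state function; using a reversible isothermal path, ΔS_gas = nR ln(V₂/V₁) = 2.69 × 8.314 × ln(54.6/22.4) = 19.9 J/K.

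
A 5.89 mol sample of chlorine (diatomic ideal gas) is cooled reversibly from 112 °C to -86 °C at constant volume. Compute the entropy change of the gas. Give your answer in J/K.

In kelvin: T₁ = 385.15 K, T₂ = 187.15 K. At constant volume, ΔS = nC_V ln(T₂/T₁) with C_V = 5R/2 = 20.79 J mol⁻¹ K⁻¹.
ΔS = 5.89 × 20.79 × ln(187.15/385.15) = -88.4 J/K.

ΔS = -88.4 J/K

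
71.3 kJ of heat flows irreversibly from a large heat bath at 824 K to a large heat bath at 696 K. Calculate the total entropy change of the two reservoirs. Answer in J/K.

ΔS_hot = −Q/T_H = −71300/824 = -86.53 J/K and ΔS_cold = +Q/T_C = 71300/696 = 102.4 J/K.
ΔS_total = -86.53 + 102.4 = 15.9 J/K, positive as the second law requires.

ΔS_total = 15.9 J/K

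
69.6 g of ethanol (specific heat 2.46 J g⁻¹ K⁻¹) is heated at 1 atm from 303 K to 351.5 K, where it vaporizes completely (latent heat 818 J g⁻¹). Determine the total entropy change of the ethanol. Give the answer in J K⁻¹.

ΔS = 187 J/K

Warming step: ΔS₁ = m c ln(T_tr/T_i) = 69.6 × 2.46 × ln(351.5/303) = 25.42 J/K.
Phase change: ΔS₂ = +mL/T_tr = 69.6 × 818 / 351.5 = 162 J/K.
ΔS_total = (25.42) + (162) = 187 J/K.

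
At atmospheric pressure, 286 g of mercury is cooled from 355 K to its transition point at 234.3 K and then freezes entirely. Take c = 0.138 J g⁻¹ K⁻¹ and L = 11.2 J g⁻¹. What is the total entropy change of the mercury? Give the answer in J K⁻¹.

Cooling step: ΔS₁ = m c ln(T_tr/T_i) = 286 × 0.138 × ln(234.3/355) = -16.4 J/K.
Phase change: ΔS₂ = −mL/T_tr = −286 × 11.2 / 234.3 = -13.67 J/K.
ΔS_total = (-16.4) + (-13.67) = -30.1 J/K.

ΔS = -30.1 J/K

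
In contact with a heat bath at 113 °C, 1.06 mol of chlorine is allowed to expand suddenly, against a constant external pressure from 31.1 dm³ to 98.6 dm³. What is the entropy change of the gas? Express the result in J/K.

Entropy is a state function, so ΔS_gas depends only on the end states.
For an isothermal ideal gas ΔS_gas = nR ln(V₂/V₁) = 1.06 × 8.314 × ln(98.6/31.1) = 10.2 J/K.

ΔS_gas = 10.2 J/K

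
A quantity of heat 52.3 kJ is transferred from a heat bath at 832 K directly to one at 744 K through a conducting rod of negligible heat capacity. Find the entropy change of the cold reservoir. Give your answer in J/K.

The cold reservoir gains heat Q, so ΔS_cold = +Q/T_C = 52300/744 = 70.3 J/K.

ΔS_cold = 70.3 J/K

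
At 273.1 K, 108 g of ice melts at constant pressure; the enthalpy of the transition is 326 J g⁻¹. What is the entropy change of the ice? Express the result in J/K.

ΔS = 129 J/K

Heat absorbed by the substance: Q = mL = 108 × 326 = 35208 J.
At constant T, ΔS = Q_rev/T = 35208 / 273.1 = 129 J/K.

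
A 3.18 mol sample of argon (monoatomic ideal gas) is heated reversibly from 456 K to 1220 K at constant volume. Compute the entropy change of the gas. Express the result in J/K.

ΔS = 39 J/K

At constant volume, ΔS = nC_V ln(T₂/T₁) with C_V = 3R/2 = 12.47 J mol⁻¹ K⁻¹.
ΔS = 3.18 × 12.47 × ln(1220/456) = 39 J/K.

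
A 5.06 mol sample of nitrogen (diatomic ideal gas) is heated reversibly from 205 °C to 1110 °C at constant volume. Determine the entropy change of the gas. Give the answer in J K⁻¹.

In kelvin: T₁ = 478.15 K, T₂ = 1383.15 K. At constant volume, ΔS = nC_V ln(T₂/T₁) with C_V = 5R/2 = 20.79 J mol⁻¹ K⁻¹.
ΔS = 5.06 × 20.79 × ln(1383.15/478.15) = 112 J/K.

ΔS = 112 J/K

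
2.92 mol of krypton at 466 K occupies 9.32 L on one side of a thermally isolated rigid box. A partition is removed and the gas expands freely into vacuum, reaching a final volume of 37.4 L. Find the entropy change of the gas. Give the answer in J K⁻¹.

ΔS_gas = 33.7 J/K

No heat is exchanged and no work is done, so the ideal-gas temperature stays constant.
Entropy is a state function; using a reversible isothermal path, ΔS_gas = nR ln(V₂/V₁) = 2.92 × 8.314 × ln(37.4/9.32) = 33.7 J/K.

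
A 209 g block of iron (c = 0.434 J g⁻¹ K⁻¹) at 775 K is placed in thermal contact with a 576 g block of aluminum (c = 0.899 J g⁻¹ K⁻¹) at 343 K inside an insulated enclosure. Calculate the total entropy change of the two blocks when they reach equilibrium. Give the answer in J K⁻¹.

Energy balance: T_f = (m₁c₁T₁ + m₂c₂T₂)/(m₁c₁ + m₂c₂) = 407.39 K.
ΔS₁ = m₁c₁ ln(T_f/T₁) = 90.706 × ln(407.39/775) = -58.33 J/K.
ΔS₂ = m₂c₂ ln(T_f/T₂) = 517.824 × ln(407.39/343) = 89.09 J/K.
ΔS_total = -58.33 + 89.09 = 30.8 J/K.

ΔS_total = 30.8 J/K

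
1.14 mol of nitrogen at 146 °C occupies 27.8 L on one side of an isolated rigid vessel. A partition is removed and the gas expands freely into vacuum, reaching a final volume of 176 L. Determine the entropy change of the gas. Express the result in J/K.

For an ideal gas in free expansion Q = 0 and W = 0, so T is unchanged.
Entropy is a state function; using a reversible isothermal path, ΔS_gas = nR ln(V₂/V₁) = 1.14 × 8.314 × ln(176/27.8) = 17.5 J/K.

ΔS_gas = 17.5 J/K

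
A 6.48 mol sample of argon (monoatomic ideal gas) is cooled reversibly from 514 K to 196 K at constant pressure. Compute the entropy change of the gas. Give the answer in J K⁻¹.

ΔS = -130 J/K

At constant pressure, ΔS = nC_p ln(T₂/T₁) with C_p = 5R/2 = 20.79 J mol⁻¹ K⁻¹.
ΔS = 6.48 × 20.79 × ln(196/514) = -130 J/K.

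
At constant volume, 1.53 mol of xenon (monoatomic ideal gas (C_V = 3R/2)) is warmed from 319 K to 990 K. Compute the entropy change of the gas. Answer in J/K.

ΔS = 21.6 J/K

At constant volume, ΔS = nC_V ln(T₂/T₁) with C_V = 3R/2 = 12.47 J mol⁻¹ K⁻¹.
ΔS = 1.53 × 12.47 × ln(990/319) = 21.6 J/K.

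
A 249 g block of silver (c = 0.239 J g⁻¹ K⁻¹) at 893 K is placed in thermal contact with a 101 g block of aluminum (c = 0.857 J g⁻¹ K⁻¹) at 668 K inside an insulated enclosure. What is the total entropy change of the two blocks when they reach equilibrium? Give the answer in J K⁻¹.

ΔS_total = 1.51 J/K

Energy balance: T_f = (m₁c₁T₁ + m₂c₂T₂)/(m₁c₁ + m₂c₂) = 759.67 K.
ΔS₁ = m₁c₁ ln(T_f/T₁) = 59.511 × ln(759.67/893) = -9.623 J/K.
ΔS₂ = m₂c₂ ln(T_f/T₂) = 86.557 × ln(759.67/668) = 11.13 J/K.
ΔS_total = -9.623 + 11.13 = 1.51 J/K.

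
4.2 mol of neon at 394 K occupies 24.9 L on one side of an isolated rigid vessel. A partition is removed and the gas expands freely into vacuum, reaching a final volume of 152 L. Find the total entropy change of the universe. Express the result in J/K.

ΔS_universe = 63.2 J/K

For an ideal gas in free expansion Q = 0 and W = 0, so T is unchanged.
Entropy is a state function; using a reversible isothermal path, ΔS_gas = nR ln(V₂/V₁) = 4.2 × 8.314 × ln(152/24.9) = 63.2 J/K.
The insulated surroundings exchange no heat, so ΔS_surr = 0 and ΔS_universe = ΔS_gas.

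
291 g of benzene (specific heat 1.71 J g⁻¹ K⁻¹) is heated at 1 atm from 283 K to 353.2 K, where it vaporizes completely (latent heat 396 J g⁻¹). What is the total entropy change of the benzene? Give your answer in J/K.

ΔS = 437 J/K

Warming step: ΔS₁ = m c ln(T_tr/T_i) = 291 × 1.71 × ln(353.2/283) = 110.3 J/K.
Phase change: ΔS₂ = +mL/T_tr = 291 × 396 / 353.2 = 326.3 J/K.
ΔS_total = (110.3) + (326.3) = 437 J/K.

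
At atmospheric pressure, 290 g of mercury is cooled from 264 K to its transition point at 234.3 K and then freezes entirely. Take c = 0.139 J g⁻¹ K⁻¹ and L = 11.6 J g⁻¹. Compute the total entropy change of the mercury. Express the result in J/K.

ΔS = -19.2 J/K

Cooling step: ΔS₁ = m c ln(T_tr/T_i) = 290 × 0.139 × ln(234.3/264) = -4.811 J/K.
Phase change: ΔS₂ = −mL/T_tr = −290 × 11.6 / 234.3 = -14.36 J/K.
ΔS_total = (-4.811) + (-14.36) = -19.2 J/K.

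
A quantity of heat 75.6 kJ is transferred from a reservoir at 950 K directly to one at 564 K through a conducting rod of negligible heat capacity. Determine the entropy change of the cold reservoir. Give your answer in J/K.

ΔS_cold = 134 J/K

The cold reservoir gains heat Q, so ΔS_cold = +Q/T_C = 75600/564 = 134 J/K.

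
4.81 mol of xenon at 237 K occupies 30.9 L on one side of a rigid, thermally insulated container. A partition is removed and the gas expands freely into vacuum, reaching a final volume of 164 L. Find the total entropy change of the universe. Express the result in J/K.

No heat is exchanged and no work is done, so the ideal-gas temperature stays constant.
Entropy is a state function; using a reversible isothermal path, ΔS_gas = nR ln(V₂/V₁) = 4.81 × 8.314 × ln(164/30.9) = 66.7 J/K.
The insulated surroundings exchange no heat, so ΔS_surr = 0 and ΔS_universe = ΔS_gas.

ΔS_universe = 66.7 J/K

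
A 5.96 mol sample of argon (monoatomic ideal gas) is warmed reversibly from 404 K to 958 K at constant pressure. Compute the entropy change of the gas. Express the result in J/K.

At constant pressure, ΔS = nC_p ln(T₂/T₁) with C_p = 5R/2 = 20.79 J mol⁻¹ K⁻¹.
ΔS = 5.96 × 20.79 × ln(958/404) = 107 J/K.

ΔS = 107 J/K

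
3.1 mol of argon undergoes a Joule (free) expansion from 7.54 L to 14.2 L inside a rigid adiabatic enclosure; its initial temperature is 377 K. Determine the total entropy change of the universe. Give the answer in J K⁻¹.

No heat is exchanged and no work is done, so the ideal-gas temperature stays constant.
Entropy is a state function; using a reversible isothermal path, ΔS_gas = nR ln(V₂/V₁) = 3.1 × 8.314 × ln(14.2/7.54) = 16.3 J/K.
The insulated surroundings exchange no heat, so ΔS_surr = 0 and ΔS_universe = ΔS_gas.

ΔS_universe = 16.3 J/K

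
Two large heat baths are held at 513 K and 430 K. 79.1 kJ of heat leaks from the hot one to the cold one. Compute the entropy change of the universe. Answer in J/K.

ΔS_hot = −Q/T_H = −79100/513 = -154.2 J/K and ΔS_cold = +Q/T_C = 79100/430 = 184 J/K.
ΔS_total = -154.2 + 184 = 29.8 J/K, positive as the second law requires.

ΔS_total = 29.8 J/K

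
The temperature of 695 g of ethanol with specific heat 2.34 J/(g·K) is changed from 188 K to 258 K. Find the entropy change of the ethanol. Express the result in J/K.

ΔS = ∫dQ_rev/T = m c ln(T₂/T₁) = 695 × 2.34 × ln(258/188) = 515 J/K.

ΔS = 515 J/K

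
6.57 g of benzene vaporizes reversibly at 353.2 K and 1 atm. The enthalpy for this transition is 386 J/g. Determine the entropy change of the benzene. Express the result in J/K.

Heat absorbed by the substance: Q = mL = 6.57 × 386 = 2536.02 J.
At constant T, ΔS = Q_rev/T = 2536.02 / 353.2 = 7.18 J/K.

ΔS = 7.18 J/K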